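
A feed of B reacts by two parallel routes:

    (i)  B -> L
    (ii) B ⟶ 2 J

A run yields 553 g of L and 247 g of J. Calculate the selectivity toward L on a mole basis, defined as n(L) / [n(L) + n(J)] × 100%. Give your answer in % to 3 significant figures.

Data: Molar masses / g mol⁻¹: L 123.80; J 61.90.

52.8 %

n(L) = 553 / 123.80 = 4.467 mol
n(J) = 247 / 61.90 = 3.990 mol
selectivity = 4.467/(4.467+3.990) × 100 = 52.82 %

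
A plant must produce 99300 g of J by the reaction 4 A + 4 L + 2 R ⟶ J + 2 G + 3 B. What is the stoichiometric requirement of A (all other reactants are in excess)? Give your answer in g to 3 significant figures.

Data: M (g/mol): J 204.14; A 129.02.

251000 g

n(J) = 99300 / 204.14 = 486.4 mol
n(A) = (4/1) × 486.4 = 1946 mol
mass = 1946 × 129.02 = 251100 g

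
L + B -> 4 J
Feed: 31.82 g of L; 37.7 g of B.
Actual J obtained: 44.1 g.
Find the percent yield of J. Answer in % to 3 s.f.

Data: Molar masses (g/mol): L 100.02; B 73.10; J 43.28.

n(L) = 31.82 / 100.02 = 0.3181 mol
n(B) = 37.70 / 73.10 = 0.5157 mol
n/ν for L = 0.3181/1 = 0.3181
n/ν for B = 0.5157/1 = 0.5157
Smallest n/ν is L → limiting reagent.
theoretical n(J) = (4/1) × 0.3181 = 1.272 mol → 55.05 g
% yield = 44.1 / 55.05 × 100 = 80.11 %

80.1 %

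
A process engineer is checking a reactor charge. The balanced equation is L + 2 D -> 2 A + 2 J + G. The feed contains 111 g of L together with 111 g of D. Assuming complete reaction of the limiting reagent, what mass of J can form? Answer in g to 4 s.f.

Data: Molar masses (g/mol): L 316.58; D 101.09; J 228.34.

160.1 g

n(L) = 111.0 / 316.58 = 0.3506 mol
n(D) = 111.0 / 101.09 = 1.098 mol
n/ν for L = 0.3506/1 = 0.3506
n/ν for D = 1.098/2 = 0.5490
Smallest n/ν is L → limiting reagent.
n(J) = (2/1) × 0.3506 = 0.7012 mol
mass = 0.7012 × 228.34 = 160.1 g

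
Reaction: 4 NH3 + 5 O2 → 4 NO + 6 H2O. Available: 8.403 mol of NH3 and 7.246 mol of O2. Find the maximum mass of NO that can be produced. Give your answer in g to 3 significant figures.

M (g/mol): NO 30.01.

174 g

n(NH3) = 8.403 mol
n(O2) = 7.246 mol
n/ν → NH3: 2.101, O2: 1.449; O2 is limiting.
n(NO) = (4/5) × 7.246 = 5.797 mol
mass = 5.797 × 30.01 = 174.0 g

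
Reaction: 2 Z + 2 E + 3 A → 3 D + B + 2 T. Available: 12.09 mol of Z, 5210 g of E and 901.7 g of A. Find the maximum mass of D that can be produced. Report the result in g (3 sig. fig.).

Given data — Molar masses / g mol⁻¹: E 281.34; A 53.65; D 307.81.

5170 g

n(Z) = 12.09 mol
n(E) = 5210 / 281.34 = 18.52 mol
n(A) = 901.7 / 53.65 = 16.81 mol
n/ν → Z: 6.045, E: 9.260, A: 5.603; A is limiting.
n(D) = (3/3) × 16.81 = 16.81 mol
mass = 16.81 × 307.81 = 5174 g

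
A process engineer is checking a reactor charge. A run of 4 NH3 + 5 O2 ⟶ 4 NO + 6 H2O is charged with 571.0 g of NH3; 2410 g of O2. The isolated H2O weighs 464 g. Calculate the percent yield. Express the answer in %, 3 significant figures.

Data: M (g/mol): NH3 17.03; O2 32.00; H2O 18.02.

51.2 %

n(NH3) = 571.0 / 17.03 = 33.53 mol
n(O2) = 2410 / 32.00 = 75.31 mol
n/ν for NH3 = 33.53/4 = 8.383
n/ν for O2 = 75.31/5 = 15.06
Smallest n/ν is NH3 → limiting reagent.
theoretical n(H2O) = (6/4) × 33.53 = 50.30 mol → 906.4 g
% yield = 464 / 906.4 × 100 = 51.19 %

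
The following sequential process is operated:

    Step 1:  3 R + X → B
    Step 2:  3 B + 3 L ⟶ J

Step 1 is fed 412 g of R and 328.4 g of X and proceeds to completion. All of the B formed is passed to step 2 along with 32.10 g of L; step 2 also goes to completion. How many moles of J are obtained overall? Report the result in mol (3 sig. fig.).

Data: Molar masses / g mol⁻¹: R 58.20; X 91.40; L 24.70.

0.433 mol

Step 1:
n(R) = 412.0 / 58.20 = 7.079 mol
n(X) = 328.4 / 91.40 = 3.593 mol
n/ν for R = 7.079/3 = 2.360
n/ν for X = 3.593/1 = 3.593
Smallest n/ν is R → limiting reagent.
n(B) produced = (1/3) × 7.079 = 2.360 mol
Step 2:
n(B) available = 2.360 mol
n(L) = 32.10 / 24.70 = 1.300 mol
n/ν for B = 2.360/3 = 0.7867
n/ν for L = 1.300/3 = 0.4333
Smallest n/ν is L → limiting reagent.
n(J) = (1/3) × 1.300 = 0.4333 mol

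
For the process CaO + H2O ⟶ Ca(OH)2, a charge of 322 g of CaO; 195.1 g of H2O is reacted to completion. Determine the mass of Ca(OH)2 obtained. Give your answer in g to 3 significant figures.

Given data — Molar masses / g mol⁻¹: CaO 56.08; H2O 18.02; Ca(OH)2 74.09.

n(CaO) = 322.0 / 56.08 = 5.742 mol
n(H2O) = 195.1 / 18.02 = 10.83 mol
n/ν for CaO = 5.742/1 = 5.742
n/ν for H2O = 10.83/1 = 10.83
Smallest n/ν is CaO → limiting reagent.
n(Ca(OH)2) = (1/1) × 5.742 = 5.742 mol
mass = 5.742 × 74.09 = 425.4 g

425 g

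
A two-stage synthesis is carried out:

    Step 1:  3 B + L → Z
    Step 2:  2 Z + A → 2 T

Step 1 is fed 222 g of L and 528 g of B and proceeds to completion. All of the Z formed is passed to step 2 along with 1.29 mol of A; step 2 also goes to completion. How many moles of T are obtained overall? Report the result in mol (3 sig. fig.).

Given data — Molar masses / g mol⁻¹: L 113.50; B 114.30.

1.54 mol

Step 1:
n(L) = 222.0 / 113.50 = 1.956 mol
n(B) = 528.0 / 114.30 = 4.619 mol
n/ν for L = 1.956/1 = 1.956
n/ν for B = 4.619/3 = 1.540
Smallest n/ν is B → limiting reagent.
n(Z) produced = (1/3) × 4.619 = 1.540 mol
Step 2:
n(Z) available = 1.540 mol
n(A) = 1.290 mol
n/ν for Z = 1.540/2 = 0.7700
n/ν for A = 1.290/1 = 1.290
Smallest n/ν is Z → limiting reagent.
n(T) = (2/2) × 1.540 = 1.540 mol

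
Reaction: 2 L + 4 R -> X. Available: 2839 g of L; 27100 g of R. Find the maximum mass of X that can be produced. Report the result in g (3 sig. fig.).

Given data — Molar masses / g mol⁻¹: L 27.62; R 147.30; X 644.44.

n(L) = 2839 / 27.62 = 102.8 mol
n(R) = 27100 / 147.30 = 184.0 mol
n/ν for L = 102.8/2 = 51.40
n/ν for R = 184.0/4 = 46.00
Smallest n/ν is R → limiting reagent.
n(X) = (1/4) × 184.0 = 46.00 mol
mass = 46.00 × 644.44 = 29640 g

29600 g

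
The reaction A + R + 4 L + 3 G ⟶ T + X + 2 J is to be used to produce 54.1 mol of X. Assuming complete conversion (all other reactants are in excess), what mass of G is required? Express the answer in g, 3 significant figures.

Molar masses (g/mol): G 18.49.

n(X) = 54.10 mol
n(G) = (3/1) × 54.10 = 162.3 mol
mass = 162.3 × 18.49 = 3001 g

3000 g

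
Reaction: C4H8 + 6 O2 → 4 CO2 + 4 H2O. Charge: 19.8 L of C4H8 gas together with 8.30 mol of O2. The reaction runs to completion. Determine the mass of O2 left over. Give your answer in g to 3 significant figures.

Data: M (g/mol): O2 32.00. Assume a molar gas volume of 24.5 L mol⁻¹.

110 g

n(C4H8) = 19.80 / 24.5 = 0.8082 mol
n(O2) = 8.300 mol
n/ν for C4H8 = 0.8082/1 = 0.8082
n/ν for O2 = 8.300/6 = 1.383
Smallest n/ν is C4H8 → limiting reagent.
O2 consumed = (6/1) × 0.8082 = 4.849 mol
O2 remaining = 8.300 − 4.849 = 3.451 mol
mass = 3.451 × 32.00 = 110.4 g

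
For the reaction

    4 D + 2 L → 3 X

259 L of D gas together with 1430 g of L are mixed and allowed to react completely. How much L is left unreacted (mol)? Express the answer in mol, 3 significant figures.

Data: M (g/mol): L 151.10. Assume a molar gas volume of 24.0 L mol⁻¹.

4.07 mol

n(D) = 259.0 / 24.0 = 10.79 mol
n(L) = 1430 / 151.10 = 9.464 mol
n/ν → D: 2.698, L: 4.732; D is limiting.
L consumed = (2/4) × 10.79 = 5.395 mol
L remaining = 9.464 − 5.395 = 4.069 mol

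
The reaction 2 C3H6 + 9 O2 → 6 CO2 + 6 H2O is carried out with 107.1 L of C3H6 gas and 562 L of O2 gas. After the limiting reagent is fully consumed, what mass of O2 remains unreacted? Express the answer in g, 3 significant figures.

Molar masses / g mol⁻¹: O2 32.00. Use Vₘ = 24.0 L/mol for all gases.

n(C3H6) = 107.1 / 24.0 = 4.463 mol
n(O2) = 562.0 / 24.0 = 23.42 mol
n/ν for C3H6 = 4.463/2 = 2.232
n/ν for O2 = 23.42/9 = 2.602
Smallest n/ν is C3H6 → limiting reagent.
O2 consumed = (9/2) × 4.463 = 20.08 mol
O2 remaining = 23.42 − 20.08 = 3.340 mol
mass = 3.340 × 32.00 = 106.9 g

107 g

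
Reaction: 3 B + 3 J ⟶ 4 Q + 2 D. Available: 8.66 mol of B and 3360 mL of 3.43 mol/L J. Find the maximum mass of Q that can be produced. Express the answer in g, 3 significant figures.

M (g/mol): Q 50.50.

n(B) = 8.660 mol
n(J) = 3.43 × 3360/1000 = 11.52 mol
n/ν for B = 8.660/3 = 2.887
n/ν for J = 11.52/3 = 3.840
Smallest n/ν is B → limiting reagent.
n(Q) = (4/3) × 8.660 = 11.55 mol
mass = 11.55 × 50.50 = 583.3 g

583 g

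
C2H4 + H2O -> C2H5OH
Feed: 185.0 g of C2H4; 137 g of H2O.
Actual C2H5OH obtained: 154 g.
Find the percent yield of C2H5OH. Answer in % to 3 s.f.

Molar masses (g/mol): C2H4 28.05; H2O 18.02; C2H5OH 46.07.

50.7 %

n(C2H4) = 185.0 / 28.05 = 6.595 mol
n(H2O) = 137.0 / 18.02 = 7.603 mol
n/ν for C2H4 = 6.595/1 = 6.595
n/ν for H2O = 7.603/1 = 7.603
Smallest n/ν is C2H4 → limiting reagent.
theoretical n(C2H5OH) = (1/1) × 6.595 = 6.595 mol → 303.8 g
% yield = 154 / 303.8 × 100 = 50.69 %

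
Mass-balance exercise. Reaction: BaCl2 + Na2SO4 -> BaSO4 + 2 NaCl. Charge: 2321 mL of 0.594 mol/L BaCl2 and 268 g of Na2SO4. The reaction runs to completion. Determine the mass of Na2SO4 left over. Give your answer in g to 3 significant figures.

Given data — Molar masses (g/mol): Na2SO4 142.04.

72.2 g

n(BaCl2) = 0.594 × 2321/1000 = 1.379 mol
n(Na2SO4) = 268.0 / 142.04 = 1.887 mol
n/ν for BaCl2 = 1.379/1 = 1.379
n/ν for Na2SO4 = 1.887/1 = 1.887
Smallest n/ν is BaCl2 → limiting reagent.
Na2SO4 consumed = (1/1) × 1.379 = 1.379 mol
Na2SO4 remaining = 1.887 − 1.379 = 0.5080 mol
mass = 0.5080 × 142.04 = 72.16 g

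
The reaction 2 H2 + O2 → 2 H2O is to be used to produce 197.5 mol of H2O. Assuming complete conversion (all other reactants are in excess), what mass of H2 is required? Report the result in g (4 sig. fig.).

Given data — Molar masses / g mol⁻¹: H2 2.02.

n(H2O) = 197.5 mol
n(H2) = (2/2) × 197.5 = 197.5 mol
mass = 197.5 × 2.02 = 399.0 g

399.0 g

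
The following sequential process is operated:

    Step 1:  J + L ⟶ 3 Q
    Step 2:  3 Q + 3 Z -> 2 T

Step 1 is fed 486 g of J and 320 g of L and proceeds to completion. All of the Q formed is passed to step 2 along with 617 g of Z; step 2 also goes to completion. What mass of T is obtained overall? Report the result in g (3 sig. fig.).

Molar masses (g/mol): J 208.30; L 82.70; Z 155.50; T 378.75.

Step 1:
n(J) = 486.0 / 208.30 = 2.333 mol
n(L) = 320.0 / 82.70 = 3.869 mol
n/ν → J: 2.333, L: 3.869; J is limiting.
n(Q) produced = (3/1) × 2.333 = 6.999 mol
Step 2:
n(Q) available = 6.999 mol
n(Z) = 617.0 / 155.50 = 3.968 mol
n/ν → Q: 2.333, Z: 1.323; Z is limiting.
n(T) = (2/3) × 3.968 = 2.645 mol
mass = 2.645 × 378.75 = 1002 g

1000 g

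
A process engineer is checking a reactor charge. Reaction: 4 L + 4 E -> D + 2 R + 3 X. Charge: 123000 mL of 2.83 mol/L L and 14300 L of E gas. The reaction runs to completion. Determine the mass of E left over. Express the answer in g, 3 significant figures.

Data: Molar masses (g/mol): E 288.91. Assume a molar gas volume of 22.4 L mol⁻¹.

83900 g

n(L) = 2.83 × 123000/1000 = 348.1 mol
n(E) = 14300 / 22.4 = 638.4 mol
n/ν → L: 87.03, E: 159.6; L is limiting.
E consumed = (4/4) × 348.1 = 348.1 mol
E remaining = 638.4 − 348.1 = 290.3 mol
mass = 290.3 × 288.91 = 83870 g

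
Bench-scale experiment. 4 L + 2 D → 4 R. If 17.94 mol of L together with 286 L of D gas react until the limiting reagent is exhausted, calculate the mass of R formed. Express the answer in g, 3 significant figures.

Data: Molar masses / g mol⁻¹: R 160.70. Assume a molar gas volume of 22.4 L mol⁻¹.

n(L) = 17.94 mol
n(D) = 286.0 / 22.4 = 12.77 mol
n/ν for L = 17.94/4 = 4.485
n/ν for D = 12.77/2 = 6.385
Smallest n/ν is L → limiting reagent.
n(R) = (4/4) × 17.94 = 17.94 mol
mass = 17.94 × 160.70 = 2883 g

2880 g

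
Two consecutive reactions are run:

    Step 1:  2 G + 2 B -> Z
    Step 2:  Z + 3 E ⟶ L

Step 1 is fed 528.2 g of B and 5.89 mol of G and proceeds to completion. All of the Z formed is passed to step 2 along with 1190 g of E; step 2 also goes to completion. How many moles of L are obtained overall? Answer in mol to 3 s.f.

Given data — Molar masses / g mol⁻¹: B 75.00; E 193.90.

2.05 mol

Step 1:
n(B) = 528.2 / 75.00 = 7.043 mol
n(G) = 5.890 mol
n/ν for B = 7.043/2 = 3.522
n/ν for G = 5.890/2 = 2.945
Smallest n/ν is G → limiting reagent.
n(Z) produced = (1/2) × 5.890 = 2.945 mol
Step 2:
n(Z) available = 2.945 mol
n(E) = 1190 / 193.90 = 6.137 mol
n/ν for Z = 2.945/1 = 2.945
n/ν for E = 6.137/3 = 2.046
Smallest n/ν is E → limiting reagent.
n(L) = (1/3) × 6.137 = 2.046 mol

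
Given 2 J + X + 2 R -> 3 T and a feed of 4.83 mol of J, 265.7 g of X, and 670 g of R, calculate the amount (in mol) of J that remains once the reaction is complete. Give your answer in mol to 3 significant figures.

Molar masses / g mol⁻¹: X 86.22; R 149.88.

0.360 mol

n(J) = 4.830 mol
n(X) = 265.7 / 86.22 = 3.082 mol
n(R) = 670.0 / 149.88 = 4.470 mol
n/ν for J = 4.830/2 = 2.415
n/ν for X = 3.082/1 = 3.082
n/ν for R = 4.470/2 = 2.235
Smallest n/ν is R → limiting reagent.
J consumed = (2/2) × 4.470 = 4.470 mol
J remaining = 4.830 − 4.470 = 0.3600 mol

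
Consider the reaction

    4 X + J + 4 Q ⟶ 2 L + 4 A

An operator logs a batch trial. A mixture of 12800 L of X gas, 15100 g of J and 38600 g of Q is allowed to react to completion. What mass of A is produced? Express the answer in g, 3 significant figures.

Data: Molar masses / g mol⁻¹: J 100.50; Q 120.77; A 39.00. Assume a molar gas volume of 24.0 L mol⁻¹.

n(X) = 12800 / 24.0 = 533.3 mol
n(J) = 15100 / 100.50 = 150.2 mol
n(Q) = 38600 / 120.77 = 319.6 mol
n/ν for X = 533.3/4 = 133.3
n/ν for J = 150.2/1 = 150.2
n/ν for Q = 319.6/4 = 79.90
Smallest n/ν is Q → limiting reagent.
n(A) = (4/4) × 319.6 = 319.6 mol
mass = 319.6 × 39.00 = 12460 g

12500 g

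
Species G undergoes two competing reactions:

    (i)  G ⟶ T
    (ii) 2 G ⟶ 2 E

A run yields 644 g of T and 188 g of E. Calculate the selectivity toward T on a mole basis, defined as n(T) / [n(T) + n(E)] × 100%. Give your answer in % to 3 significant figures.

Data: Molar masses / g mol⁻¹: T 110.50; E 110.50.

n(T) = 644 / 110.50 = 5.828 mol
n(E) = 188 / 110.50 = 1.701 mol
selectivity = 5.828/(5.828+1.701) × 100 = 77.41 %

77.4 %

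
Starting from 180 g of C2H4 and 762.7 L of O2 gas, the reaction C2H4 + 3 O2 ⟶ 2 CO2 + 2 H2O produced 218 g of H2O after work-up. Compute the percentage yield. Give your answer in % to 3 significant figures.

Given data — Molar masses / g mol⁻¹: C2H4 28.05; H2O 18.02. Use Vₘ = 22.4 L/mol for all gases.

n(C2H4) = 180.0 / 28.05 = 6.417 mol
n(O2) = 762.7 / 22.4 = 34.05 mol
n/ν for C2H4 = 6.417/1 = 6.417
n/ν for O2 = 34.05/3 = 11.35
Smallest n/ν is C2H4 → limiting reagent.
theoretical n(H2O) = (2/1) × 6.417 = 12.83 mol → 231.2 g
% yield = 218 / 231.2 × 100 = 94.29 %

94.3 %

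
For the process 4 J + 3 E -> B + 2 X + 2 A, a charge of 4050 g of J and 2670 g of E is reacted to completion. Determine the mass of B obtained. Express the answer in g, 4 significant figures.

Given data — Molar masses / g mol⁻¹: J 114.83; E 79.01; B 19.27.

169.9 g

n(J) = 4050 / 114.83 = 35.27 mol
n(E) = 2670 / 79.01 = 33.79 mol
n/ν for J = 35.27/4 = 8.818
n/ν for E = 33.79/3 = 11.26
Smallest n/ν is J → limiting reagent.
n(B) = (1/4) × 35.27 = 8.818 mol
mass = 8.818 × 19.27 = 169.9 g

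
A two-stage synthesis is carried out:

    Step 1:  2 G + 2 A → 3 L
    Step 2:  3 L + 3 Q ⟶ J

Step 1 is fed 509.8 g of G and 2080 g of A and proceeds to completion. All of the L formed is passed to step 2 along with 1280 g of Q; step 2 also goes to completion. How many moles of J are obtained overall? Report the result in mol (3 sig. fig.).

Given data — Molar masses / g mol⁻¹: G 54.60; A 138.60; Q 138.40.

Step 1:
n(G) = 509.8 / 54.60 = 9.337 mol
n(A) = 2080 / 138.60 = 15.01 mol
n/ν → G: 4.669, A: 7.505; G is limiting.
n(L) produced = (3/2) × 9.337 = 14.01 mol
Step 2:
n(L) available = 14.01 mol
n(Q) = 1280 / 138.40 = 9.249 mol
n/ν → L: 4.670, Q: 3.083; Q is limiting.
n(J) = (1/3) × 9.249 = 3.083 mol

3.08 mol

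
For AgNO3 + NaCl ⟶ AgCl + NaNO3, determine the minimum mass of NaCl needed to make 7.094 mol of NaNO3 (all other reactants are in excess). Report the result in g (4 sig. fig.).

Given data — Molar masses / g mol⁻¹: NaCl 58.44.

414.6 g

n(NaNO3) = 7.094 mol
n(NaCl) = (1/1) × 7.094 = 7.094 mol
mass = 7.094 × 58.44 = 414.6 g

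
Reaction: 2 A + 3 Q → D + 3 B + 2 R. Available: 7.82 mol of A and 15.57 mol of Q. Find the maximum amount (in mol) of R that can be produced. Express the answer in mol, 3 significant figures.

n(A) = 7.820 mol
n(Q) = 15.57 mol
n/ν for A = 7.820/2 = 3.910
n/ν for Q = 15.57/3 = 5.190
Smallest n/ν is A → limiting reagent.
n(R) = (2/2) × 7.820 = 7.820 mol

7.82 mol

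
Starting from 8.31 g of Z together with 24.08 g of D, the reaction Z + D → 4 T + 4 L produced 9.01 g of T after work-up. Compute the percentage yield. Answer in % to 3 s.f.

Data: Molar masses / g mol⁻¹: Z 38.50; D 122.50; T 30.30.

37.8 %

n(Z) = 8.310 / 38.50 = 0.2158 mol
n(D) = 24.08 / 122.50 = 0.1966 mol
n/ν → Z: 0.2158, D: 0.1966; D is limiting.
theoretical n(T) = (4/1) × 0.1966 = 0.7864 mol → 23.83 g
% yield = 9.01 / 23.83 × 100 = 37.81 %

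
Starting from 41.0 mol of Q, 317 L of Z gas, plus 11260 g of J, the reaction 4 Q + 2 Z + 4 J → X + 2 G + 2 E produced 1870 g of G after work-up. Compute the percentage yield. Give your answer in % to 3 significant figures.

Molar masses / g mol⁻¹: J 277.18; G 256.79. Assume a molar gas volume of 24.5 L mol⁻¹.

n(Q) = 41.00 mol
n(Z) = 317.0 / 24.5 = 12.94 mol
n(J) = 11260 / 277.18 = 40.62 mol
n/ν for Q = 41.00/4 = 10.25
n/ν for Z = 12.94/2 = 6.470
n/ν for J = 40.62/4 = 10.16
Smallest n/ν is Z → limiting reagent.
theoretical n(G) = (2/2) × 12.94 = 12.94 mol → 3323 g
% yield = 1870 / 3323 × 100 = 56.27 %

56.3 %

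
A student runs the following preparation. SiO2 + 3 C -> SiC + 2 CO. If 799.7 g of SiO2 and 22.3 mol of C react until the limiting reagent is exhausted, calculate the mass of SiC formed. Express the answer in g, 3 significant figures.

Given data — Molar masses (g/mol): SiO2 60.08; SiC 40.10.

298 g

n(SiO2) = 799.7 / 60.08 = 13.31 mol
n(C) = 22.30 mol
n/ν for SiO2 = 13.31/1 = 13.31
n/ν for C = 22.30/3 = 7.433
Smallest n/ν is C → limiting reagent.
n(SiC) = (1/3) × 22.30 = 7.433 mol
mass = 7.433 × 40.10 = 298.1 g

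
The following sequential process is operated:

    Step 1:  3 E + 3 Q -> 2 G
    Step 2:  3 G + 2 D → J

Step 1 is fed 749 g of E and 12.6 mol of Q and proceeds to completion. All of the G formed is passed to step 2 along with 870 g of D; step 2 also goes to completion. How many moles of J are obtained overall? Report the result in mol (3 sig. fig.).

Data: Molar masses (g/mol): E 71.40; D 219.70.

1.98 mol

Step 1:
n(E) = 749.0 / 71.40 = 10.49 mol
n(Q) = 12.60 mol
n/ν for E = 10.49/3 = 3.497
n/ν for Q = 12.60/3 = 4.200
Smallest n/ν is E → limiting reagent.
n(G) produced = (2/3) × 10.49 = 6.993 mol
Step 2:
n(G) available = 6.993 mol
n(D) = 870.0 / 219.70 = 3.960 mol
n/ν for G = 6.993/3 = 2.331
n/ν for D = 3.960/2 = 1.980
Smallest n/ν is D → limiting reagent.
n(J) = (1/2) × 3.960 = 1.980 mol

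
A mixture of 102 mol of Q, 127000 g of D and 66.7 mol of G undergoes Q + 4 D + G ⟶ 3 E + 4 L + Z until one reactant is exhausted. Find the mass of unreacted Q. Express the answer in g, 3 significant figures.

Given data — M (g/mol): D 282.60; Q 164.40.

5800 g

n(Q) = 102.0 mol
n(D) = 127000 / 282.60 = 449.4 mol
n(G) = 66.70 mol
n/ν → Q: 102.0, D: 112.4, G: 66.70; G is limiting.
Q consumed = (1/1) × 66.70 = 66.70 mol
Q remaining = 102.0 − 66.70 = 35.30 mol
mass = 35.30 × 164.40 = 5803 g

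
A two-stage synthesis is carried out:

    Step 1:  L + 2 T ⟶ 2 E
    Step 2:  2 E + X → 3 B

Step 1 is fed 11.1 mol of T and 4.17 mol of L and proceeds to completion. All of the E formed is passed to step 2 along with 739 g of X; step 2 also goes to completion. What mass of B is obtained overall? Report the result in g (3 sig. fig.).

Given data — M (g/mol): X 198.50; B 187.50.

Step 1:
n(T) = 11.10 mol
n(L) = 4.170 mol
n/ν for T = 11.10/2 = 5.550
n/ν for L = 4.170/1 = 4.170
Smallest n/ν is L → limiting reagent.
n(E) produced = (2/1) × 4.170 = 8.340 mol
Step 2:
n(E) available = 8.340 mol
n(X) = 739.0 / 198.50 = 3.723 mol
n/ν for E = 8.340/2 = 4.170
n/ν for X = 3.723/1 = 3.723
Smallest n/ν is X → limiting reagent.
n(B) = (3/1) × 3.723 = 11.17 mol
mass = 11.17 × 187.50 = 2094 g

2090 g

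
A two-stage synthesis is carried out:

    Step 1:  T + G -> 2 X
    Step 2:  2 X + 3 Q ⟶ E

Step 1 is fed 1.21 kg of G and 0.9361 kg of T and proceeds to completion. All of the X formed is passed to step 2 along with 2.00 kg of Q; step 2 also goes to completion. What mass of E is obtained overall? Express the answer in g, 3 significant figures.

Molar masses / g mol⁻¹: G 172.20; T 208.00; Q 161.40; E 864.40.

Step 1:
n(G) = 1.210×1000 / 172.20 = 7.027 mol
n(T) = 0.9361×1000 / 208.00 = 4.500 mol
n/ν for G = 7.027/1 = 7.027
n/ν for T = 4.500/1 = 4.500
Smallest n/ν is T → limiting reagent.
n(X) produced = (2/1) × 4.500 = 9.000 mol
Step 2:
n(X) available = 9.000 mol
n(Q) = 2.000×1000 / 161.40 = 12.39 mol
n/ν for X = 9.000/2 = 4.500
n/ν for Q = 12.39/3 = 4.130
Smallest n/ν is Q → limiting reagent.
n(E) = (1/3) × 12.39 = 4.130 mol
mass = 4.130 × 864.40 = 3570 g

3570 g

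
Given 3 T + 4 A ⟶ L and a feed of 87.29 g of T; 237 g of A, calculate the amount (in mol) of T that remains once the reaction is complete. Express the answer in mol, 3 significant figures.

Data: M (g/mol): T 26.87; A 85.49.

n(T) = 87.29 / 26.87 = 3.249 mol
n(A) = 237.0 / 85.49 = 2.772 mol
n/ν → T: 1.083, A: 0.6930; A is limiting.
T consumed = (3/4) × 2.772 = 2.079 mol
T remaining = 3.249 − 2.079 = 1.170 mol

1.17 mol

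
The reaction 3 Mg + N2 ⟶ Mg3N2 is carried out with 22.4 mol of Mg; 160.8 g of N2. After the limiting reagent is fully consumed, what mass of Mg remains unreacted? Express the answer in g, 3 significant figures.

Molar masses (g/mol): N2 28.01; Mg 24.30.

n(Mg) = 22.40 mol
n(N2) = 160.8 / 28.01 = 5.741 mol
n/ν for Mg = 22.40/3 = 7.467
n/ν for N2 = 5.741/1 = 5.741
Smallest n/ν is N2 → limiting reagent.
Mg consumed = (3/1) × 5.741 = 17.22 mol
Mg remaining = 22.40 − 17.22 = 5.180 mol
mass = 5.180 × 24.30 = 125.9 g

126 g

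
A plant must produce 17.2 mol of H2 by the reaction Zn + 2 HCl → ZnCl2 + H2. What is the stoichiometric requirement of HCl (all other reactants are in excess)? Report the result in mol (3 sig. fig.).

34.4 mol

n(H2) = 17.20 mol
n(HCl) = (2/1) × 17.20 = 34.40 mol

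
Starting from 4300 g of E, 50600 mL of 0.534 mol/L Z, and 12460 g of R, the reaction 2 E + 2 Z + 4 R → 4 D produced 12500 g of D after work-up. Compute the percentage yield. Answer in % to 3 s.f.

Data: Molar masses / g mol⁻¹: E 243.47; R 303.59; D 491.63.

n(E) = 4300 / 243.47 = 17.66 mol
n(Z) = 0.534 × 50600/1000 = 27.02 mol
n(R) = 12460 / 303.59 = 41.04 mol
n/ν for E = 17.66/2 = 8.830
n/ν for Z = 27.02/2 = 13.51
n/ν for R = 41.04/4 = 10.26
Smallest n/ν is E → limiting reagent.
theoretical n(D) = (4/2) × 17.66 = 35.32 mol → 17360 g
% yield = 12500 / 17360 × 100 = 72.00 %

72.0 %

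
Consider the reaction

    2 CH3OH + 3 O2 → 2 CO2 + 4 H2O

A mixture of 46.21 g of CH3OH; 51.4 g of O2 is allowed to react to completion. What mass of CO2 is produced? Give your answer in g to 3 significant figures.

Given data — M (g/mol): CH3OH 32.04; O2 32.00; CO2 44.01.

n(CH3OH) = 46.21 / 32.04 = 1.442 mol
n(O2) = 51.40 / 32.00 = 1.606 mol
n/ν for CH3OH = 1.442/2 = 0.7210
n/ν for O2 = 1.606/3 = 0.5353
Smallest n/ν is O2 → limiting reagent.
n(CO2) = (2/3) × 1.606 = 1.071 mol
mass = 1.071 × 44.01 = 47.13 g

47.1 g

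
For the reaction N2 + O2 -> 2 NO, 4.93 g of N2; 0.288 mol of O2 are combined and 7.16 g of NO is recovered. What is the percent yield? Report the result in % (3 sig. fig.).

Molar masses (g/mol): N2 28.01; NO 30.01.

n(N2) = 4.930 / 28.01 = 0.1760 mol
n(O2) = 0.2880 mol
n/ν → N2: 0.1760, O2: 0.2880; N2 is limiting.
theoretical n(NO) = (2/1) × 0.1760 = 0.3520 mol → 10.56 g
% yield = 7.16 / 10.56 × 100 = 67.80 %

67.8 %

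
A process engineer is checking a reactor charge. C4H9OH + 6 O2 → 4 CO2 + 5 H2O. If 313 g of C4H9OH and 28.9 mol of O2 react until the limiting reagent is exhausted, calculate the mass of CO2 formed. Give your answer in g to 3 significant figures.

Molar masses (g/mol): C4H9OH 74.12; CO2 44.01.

n(C4H9OH) = 313.0 / 74.12 = 4.223 mol
n(O2) = 28.90 mol
n/ν for C4H9OH = 4.223/1 = 4.223
n/ν for O2 = 28.90/6 = 4.817
Smallest n/ν is C4H9OH → limiting reagent.
n(CO2) = (4/1) × 4.223 = 16.89 mol
mass = 16.89 × 44.01 = 743.3 g

743 g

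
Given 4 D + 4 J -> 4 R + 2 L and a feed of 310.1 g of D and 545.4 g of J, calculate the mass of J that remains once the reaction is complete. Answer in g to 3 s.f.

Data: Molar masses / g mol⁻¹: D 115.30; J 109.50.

251 g

n(D) = 310.1 / 115.30 = 2.690 mol
n(J) = 545.4 / 109.50 = 4.981 mol
n/ν → D: 0.6725, J: 1.245; D is limiting.
J consumed = (4/4) × 2.690 = 2.690 mol
J remaining = 4.981 − 2.690 = 2.291 mol
mass = 2.291 × 109.50 = 250.9 g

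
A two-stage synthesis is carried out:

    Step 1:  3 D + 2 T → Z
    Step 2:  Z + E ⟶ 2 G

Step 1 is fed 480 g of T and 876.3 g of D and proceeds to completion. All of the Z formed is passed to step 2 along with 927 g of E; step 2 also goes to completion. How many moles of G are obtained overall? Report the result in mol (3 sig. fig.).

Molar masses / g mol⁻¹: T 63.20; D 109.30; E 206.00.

5.34 mol

Step 1:
n(T) = 480.0 / 63.20 = 7.595 mol
n(D) = 876.3 / 109.30 = 8.017 mol
n/ν for T = 7.595/2 = 3.798
n/ν for D = 8.017/3 = 2.672
Smallest n/ν is D → limiting reagent.
n(Z) produced = (1/3) × 8.017 = 2.672 mol
Step 2:
n(Z) available = 2.672 mol
n(E) = 927.0 / 206.00 = 4.500 mol
n/ν for Z = 2.672/1 = 2.672
n/ν for E = 4.500/1 = 4.500
Smallest n/ν is Z → limiting reagent.
n(G) = (2/1) × 2.672 = 5.344 mol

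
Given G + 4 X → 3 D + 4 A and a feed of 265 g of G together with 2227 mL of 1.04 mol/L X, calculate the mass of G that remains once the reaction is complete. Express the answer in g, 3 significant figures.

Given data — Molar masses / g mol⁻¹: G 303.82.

n(G) = 265.0 / 303.82 = 0.8722 mol
n(X) = 1.04 × 2227/1000 = 2.316 mol
n/ν for G = 0.8722/1 = 0.8722
n/ν for X = 2.316/4 = 0.5790
Smallest n/ν is X → limiting reagent.
G consumed = (1/4) × 2.316 = 0.5790 mol
G remaining = 0.8722 − 0.5790 = 0.2932 mol
mass = 0.2932 × 303.82 = 89.08 g

89.1 g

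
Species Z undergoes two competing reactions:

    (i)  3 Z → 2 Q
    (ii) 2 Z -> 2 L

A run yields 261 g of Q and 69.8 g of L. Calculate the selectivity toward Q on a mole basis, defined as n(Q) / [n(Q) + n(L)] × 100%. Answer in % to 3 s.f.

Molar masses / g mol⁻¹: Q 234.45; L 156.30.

71.4 %

n(Q) = 261 / 234.45 = 1.113 mol
n(L) = 69.8 / 156.30 = 0.4466 mol
selectivity = 1.113/(1.113+0.4466) × 100 = 71.36 %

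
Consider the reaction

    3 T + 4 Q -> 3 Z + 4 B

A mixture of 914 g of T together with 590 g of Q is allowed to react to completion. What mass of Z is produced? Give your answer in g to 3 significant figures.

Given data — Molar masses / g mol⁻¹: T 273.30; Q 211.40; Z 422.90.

n(T) = 914.0 / 273.30 = 3.344 mol
n(Q) = 590.0 / 211.40 = 2.791 mol
n/ν → T: 1.115, Q: 0.6978; Q is limiting.
n(Z) = (3/4) × 2.791 = 2.093 mol
mass = 2.093 × 422.90 = 885.1 g

885 g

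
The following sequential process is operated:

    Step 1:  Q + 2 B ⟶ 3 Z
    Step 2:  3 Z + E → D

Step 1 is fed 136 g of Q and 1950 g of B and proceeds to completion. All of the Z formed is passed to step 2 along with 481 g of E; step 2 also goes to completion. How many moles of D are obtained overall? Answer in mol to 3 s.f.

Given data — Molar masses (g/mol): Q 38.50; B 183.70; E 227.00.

Step 1:
n(Q) = 136.0 / 38.50 = 3.532 mol
n(B) = 1950 / 183.70 = 10.62 mol
n/ν for Q = 3.532/1 = 3.532
n/ν for B = 10.62/2 = 5.310
Smallest n/ν is Q → limiting reagent.
n(Z) produced = (3/1) × 3.532 = 10.60 mol
Step 2:
n(Z) available = 10.60 mol
n(E) = 481.0 / 227.00 = 2.119 mol
n/ν for Z = 10.60/3 = 3.533
n/ν for E = 2.119/1 = 2.119
Smallest n/ν is E → limiting reagent.
n(D) = (1/1) × 2.119 = 2.119 mol

2.12 mol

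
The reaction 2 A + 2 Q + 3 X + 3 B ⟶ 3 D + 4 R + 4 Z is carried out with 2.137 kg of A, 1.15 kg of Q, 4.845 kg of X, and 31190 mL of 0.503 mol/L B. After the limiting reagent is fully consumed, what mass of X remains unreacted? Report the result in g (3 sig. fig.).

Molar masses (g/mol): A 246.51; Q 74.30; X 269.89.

n(A) = 2.137×1000 / 246.51 = 8.669 mol
n(Q) = 1.150×1000 / 74.30 = 15.48 mol
n(X) = 4.845×1000 / 269.89 = 17.95 mol
n(B) = 0.503 × 31190/1000 = 15.69 mol
n/ν for A = 8.669/2 = 4.335
n/ν for Q = 15.48/2 = 7.740
n/ν for X = 17.95/3 = 5.983
n/ν for B = 15.69/3 = 5.230
Smallest n/ν is A → limiting reagent.
X consumed = (3/2) × 8.669 = 13.00 mol
X remaining = 17.95 − 13.00 = 4.950 mol
mass = 4.950 × 269.89 = 1336 g

1340 g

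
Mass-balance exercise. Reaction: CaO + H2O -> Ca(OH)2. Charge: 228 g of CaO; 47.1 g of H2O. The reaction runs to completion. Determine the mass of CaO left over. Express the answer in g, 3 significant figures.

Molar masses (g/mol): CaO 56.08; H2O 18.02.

81.4 g

n(CaO) = 228.0 / 56.08 = 4.066 mol
n(H2O) = 47.10 / 18.02 = 2.614 mol
n/ν → CaO: 4.066, H2O: 2.614; H2O is limiting.
CaO consumed = (1/1) × 2.614 = 2.614 mol
CaO remaining = 4.066 − 2.614 = 1.452 mol
mass = 1.452 × 56.08 = 81.43 g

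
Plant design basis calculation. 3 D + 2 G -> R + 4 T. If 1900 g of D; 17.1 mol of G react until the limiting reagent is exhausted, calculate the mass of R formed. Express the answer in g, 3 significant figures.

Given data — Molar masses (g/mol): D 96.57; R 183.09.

n(D) = 1900 / 96.57 = 19.67 mol
n(G) = 17.10 mol
n/ν for D = 19.67/3 = 6.557
n/ν for G = 17.10/2 = 8.550
Smallest n/ν is D → limiting reagent.
n(R) = (1/3) × 19.67 = 6.557 mol
mass = 6.557 × 183.09 = 1201 g

1200 g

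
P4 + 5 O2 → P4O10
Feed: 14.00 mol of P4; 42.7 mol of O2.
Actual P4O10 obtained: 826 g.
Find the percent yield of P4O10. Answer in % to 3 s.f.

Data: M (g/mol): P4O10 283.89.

n(P4) = 14.00 mol
n(O2) = 42.70 mol
n/ν for P4 = 14.00/1 = 14.00
n/ν for O2 = 42.70/5 = 8.540
Smallest n/ν is O2 → limiting reagent.
theoretical n(P4O10) = (1/5) × 42.70 = 8.540 mol → 2424 g
% yield = 826 / 2424 × 100 = 34.08 %

34.1 %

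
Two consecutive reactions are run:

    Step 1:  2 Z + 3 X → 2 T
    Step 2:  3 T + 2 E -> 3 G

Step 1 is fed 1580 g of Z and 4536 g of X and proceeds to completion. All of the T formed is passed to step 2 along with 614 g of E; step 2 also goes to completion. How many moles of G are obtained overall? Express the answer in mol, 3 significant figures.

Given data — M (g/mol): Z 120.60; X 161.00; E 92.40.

9.97 mol

Step 1:
n(Z) = 1580 / 120.60 = 13.10 mol
n(X) = 4536 / 161.00 = 28.17 mol
n/ν for Z = 13.10/2 = 6.550
n/ν for X = 28.17/3 = 9.390
Smallest n/ν is Z → limiting reagent.
n(T) produced = (2/2) × 13.10 = 13.10 mol
Step 2:
n(T) available = 13.10 mol
n(E) = 614.0 / 92.40 = 6.645 mol
n/ν for T = 13.10/3 = 4.367
n/ν for E = 6.645/2 = 3.323
Smallest n/ν is E → limiting reagent.
n(G) = (3/2) × 6.645 = 9.968 mol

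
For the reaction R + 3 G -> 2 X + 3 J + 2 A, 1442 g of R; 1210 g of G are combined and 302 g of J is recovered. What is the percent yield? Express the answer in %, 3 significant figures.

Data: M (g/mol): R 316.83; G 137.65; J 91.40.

37.6 %

n(R) = 1442 / 316.83 = 4.551 mol
n(G) = 1210 / 137.65 = 8.790 mol
n/ν for R = 4.551/1 = 4.551
n/ν for G = 8.790/3 = 2.930
Smallest n/ν is G → limiting reagent.
theoretical n(J) = (3/3) × 8.790 = 8.790 mol → 803.4 g
% yield = 302 / 803.4 × 100 = 37.59 %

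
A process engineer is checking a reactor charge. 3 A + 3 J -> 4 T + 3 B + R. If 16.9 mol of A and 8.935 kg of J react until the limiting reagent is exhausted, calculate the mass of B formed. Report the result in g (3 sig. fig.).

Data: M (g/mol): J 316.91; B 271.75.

n(A) = 16.90 mol
n(J) = 8.935×1000 / 316.91 = 28.19 mol
n/ν for A = 16.90/3 = 5.633
n/ν for J = 28.19/3 = 9.397
Smallest n/ν is A → limiting reagent.
n(B) = (3/3) × 16.90 = 16.90 mol
mass = 16.90 × 271.75 = 4593 g

4590 g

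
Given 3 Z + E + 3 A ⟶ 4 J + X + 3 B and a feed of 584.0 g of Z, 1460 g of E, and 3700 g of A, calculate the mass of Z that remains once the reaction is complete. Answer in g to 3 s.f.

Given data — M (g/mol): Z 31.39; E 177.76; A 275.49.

n(Z) = 584.0 / 31.39 = 18.60 mol
n(E) = 1460 / 177.76 = 8.213 mol
n(A) = 3700 / 275.49 = 13.43 mol
n/ν for Z = 18.60/3 = 6.200
n/ν for E = 8.213/1 = 8.213
n/ν for A = 13.43/3 = 4.477
Smallest n/ν is A → limiting reagent.
Z consumed = (3/3) × 13.43 = 13.43 mol
Z remaining = 18.60 − 13.43 = 5.170 mol
mass = 5.170 × 31.39 = 162.3 g

162 g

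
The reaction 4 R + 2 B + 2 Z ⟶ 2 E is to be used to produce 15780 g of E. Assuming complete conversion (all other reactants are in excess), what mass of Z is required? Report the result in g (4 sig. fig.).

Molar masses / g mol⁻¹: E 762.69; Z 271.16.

5610 g

n(E) = 15780 / 762.69 = 20.69 mol
n(Z) = (2/2) × 20.69 = 20.69 mol
mass = 20.69 × 271.16 = 5610 g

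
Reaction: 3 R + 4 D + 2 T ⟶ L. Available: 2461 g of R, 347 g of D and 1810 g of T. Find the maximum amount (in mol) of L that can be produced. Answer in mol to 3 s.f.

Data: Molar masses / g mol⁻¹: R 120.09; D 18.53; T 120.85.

4.68 mol

n(R) = 2461 / 120.09 = 20.49 mol
n(D) = 347.0 / 18.53 = 18.73 mol
n(T) = 1810 / 120.85 = 14.98 mol
n/ν for R = 20.49/3 = 6.830
n/ν for D = 18.73/4 = 4.683
n/ν for T = 14.98/2 = 7.490
Smallest n/ν is D → limiting reagent.
n(L) = (1/4) × 18.73 = 4.683 mol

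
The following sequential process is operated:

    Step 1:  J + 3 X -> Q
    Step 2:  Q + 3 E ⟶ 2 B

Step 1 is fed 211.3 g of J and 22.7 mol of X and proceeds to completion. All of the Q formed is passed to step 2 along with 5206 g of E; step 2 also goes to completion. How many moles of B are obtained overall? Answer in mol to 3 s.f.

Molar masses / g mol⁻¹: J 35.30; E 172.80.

12.0 mol

Step 1:
n(J) = 211.3 / 35.30 = 5.986 mol
n(X) = 22.70 mol
n/ν for J = 5.986/1 = 5.986
n/ν for X = 22.70/3 = 7.567
Smallest n/ν is J → limiting reagent.
n(Q) produced = (1/1) × 5.986 = 5.986 mol
Step 2:
n(Q) available = 5.986 mol
n(E) = 5206 / 172.80 = 30.13 mol
n/ν for Q = 5.986/1 = 5.986
n/ν for E = 30.13/3 = 10.04
Smallest n/ν is Q → limiting reagent.
n(B) = (2/1) × 5.986 = 11.97 mol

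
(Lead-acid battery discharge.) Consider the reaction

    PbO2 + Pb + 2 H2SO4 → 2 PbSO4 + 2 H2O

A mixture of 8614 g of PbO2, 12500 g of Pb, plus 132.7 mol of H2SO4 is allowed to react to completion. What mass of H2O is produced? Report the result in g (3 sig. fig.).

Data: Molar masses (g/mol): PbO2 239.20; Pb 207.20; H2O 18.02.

1300 g

n(PbO2) = 8614 / 239.20 = 36.01 mol
n(Pb) = 12500 / 207.20 = 60.33 mol
n(H2SO4) = 132.7 mol
n/ν for PbO2 = 36.01/1 = 36.01
n/ν for Pb = 60.33/1 = 60.33
n/ν for H2SO4 = 132.7/2 = 66.35
Smallest n/ν is PbO2 → limiting reagent.
n(H2O) = (2/1) × 36.01 = 72.02 mol
mass = 72.02 × 18.02 = 1298 g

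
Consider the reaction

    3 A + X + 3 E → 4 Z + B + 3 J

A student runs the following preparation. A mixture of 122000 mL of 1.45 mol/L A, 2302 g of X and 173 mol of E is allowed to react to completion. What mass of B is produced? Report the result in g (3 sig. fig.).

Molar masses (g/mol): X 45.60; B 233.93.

11800 g

n(A) = 1.45 × 122000/1000 = 176.9 mol
n(X) = 2302 / 45.60 = 50.48 mol
n(E) = 173.0 mol
n/ν → A: 58.97, X: 50.48, E: 57.67; X is limiting.
n(B) = (1/1) × 50.48 = 50.48 mol
mass = 50.48 × 233.93 = 11810 g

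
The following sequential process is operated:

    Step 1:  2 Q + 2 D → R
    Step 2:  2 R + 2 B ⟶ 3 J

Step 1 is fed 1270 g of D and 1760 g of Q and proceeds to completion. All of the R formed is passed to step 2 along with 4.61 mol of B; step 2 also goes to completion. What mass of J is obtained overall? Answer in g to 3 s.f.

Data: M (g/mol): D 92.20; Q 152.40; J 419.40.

Step 1:
n(D) = 1270 / 92.20 = 13.77 mol
n(Q) = 1760 / 152.40 = 11.55 mol
n/ν → D: 6.885, Q: 5.775; Q is limiting.
n(R) produced = (1/2) × 11.55 = 5.775 mol
Step 2:
n(R) available = 5.775 mol
n(B) = 4.610 mol
n/ν → R: 2.888, B: 2.305; B is limiting.
n(J) = (3/2) × 4.610 = 6.915 mol
mass = 6.915 × 419.40 = 2900 g

2900 g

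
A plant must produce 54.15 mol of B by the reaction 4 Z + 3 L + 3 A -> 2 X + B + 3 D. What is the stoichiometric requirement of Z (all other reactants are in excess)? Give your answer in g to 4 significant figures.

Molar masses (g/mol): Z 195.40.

42320 g

n(B) = 54.15 mol
n(Z) = (4/1) × 54.15 = 216.6 mol
mass = 216.6 × 195.40 = 42320 g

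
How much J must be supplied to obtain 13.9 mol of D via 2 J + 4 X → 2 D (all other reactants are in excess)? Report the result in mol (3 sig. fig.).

13.9 mol

n(D) = 13.90 mol
n(J) = (2/2) × 13.90 = 13.90 mol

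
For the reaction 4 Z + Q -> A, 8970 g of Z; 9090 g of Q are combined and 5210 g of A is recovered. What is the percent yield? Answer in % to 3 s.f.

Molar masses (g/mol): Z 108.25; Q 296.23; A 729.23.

34.5 %

n(Z) = 8970 / 108.25 = 82.86 mol
n(Q) = 9090 / 296.23 = 30.69 mol
n/ν → Z: 20.72, Q: 30.69; Z is limiting.
theoretical n(A) = (1/4) × 82.86 = 20.72 mol → 15110 g
% yield = 5210 / 15110 × 100 = 34.48 %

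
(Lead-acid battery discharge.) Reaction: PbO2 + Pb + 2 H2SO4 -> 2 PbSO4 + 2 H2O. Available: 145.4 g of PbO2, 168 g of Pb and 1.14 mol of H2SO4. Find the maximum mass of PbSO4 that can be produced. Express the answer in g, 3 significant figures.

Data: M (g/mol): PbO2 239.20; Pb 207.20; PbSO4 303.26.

n(PbO2) = 145.4 / 239.20 = 0.6079 mol
n(Pb) = 168.0 / 207.20 = 0.8108 mol
n(H2SO4) = 1.140 mol
n/ν for PbO2 = 0.6079/1 = 0.6079
n/ν for Pb = 0.8108/1 = 0.8108
n/ν for H2SO4 = 1.140/2 = 0.5700
Smallest n/ν is H2SO4 → limiting reagent.
n(PbSO4) = (2/2) × 1.140 = 1.140 mol
mass = 1.140 × 303.26 = 345.7 g

346 g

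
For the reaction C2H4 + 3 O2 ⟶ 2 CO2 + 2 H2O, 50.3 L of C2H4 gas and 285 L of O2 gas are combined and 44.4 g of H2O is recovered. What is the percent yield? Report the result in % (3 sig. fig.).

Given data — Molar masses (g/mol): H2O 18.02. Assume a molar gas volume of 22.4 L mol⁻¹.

54.9 %

n(C2H4) = 50.30 / 22.4 = 2.246 mol
n(O2) = 285.0 / 22.4 = 12.72 mol
n/ν for C2H4 = 2.246/1 = 2.246
n/ν for O2 = 12.72/3 = 4.240
Smallest n/ν is C2H4 → limiting reagent.
theoretical n(H2O) = (2/1) × 2.246 = 4.492 mol → 80.95 g
% yield = 44.4 / 80.95 × 100 = 54.85 %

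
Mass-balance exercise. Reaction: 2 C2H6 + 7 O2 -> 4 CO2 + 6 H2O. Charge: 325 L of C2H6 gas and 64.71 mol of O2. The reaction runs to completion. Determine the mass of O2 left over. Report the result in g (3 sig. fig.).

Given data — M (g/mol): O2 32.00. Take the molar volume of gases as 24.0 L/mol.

554 g

n(C2H6) = 325.0 / 24.0 = 13.54 mol
n(O2) = 64.71 mol
n/ν for C2H6 = 13.54/2 = 6.770
n/ν for O2 = 64.71/7 = 9.244
Smallest n/ν is C2H6 → limiting reagent.
O2 consumed = (7/2) × 13.54 = 47.39 mol
O2 remaining = 64.71 − 47.39 = 17.32 mol
mass = 17.32 × 32.00 = 554.2 g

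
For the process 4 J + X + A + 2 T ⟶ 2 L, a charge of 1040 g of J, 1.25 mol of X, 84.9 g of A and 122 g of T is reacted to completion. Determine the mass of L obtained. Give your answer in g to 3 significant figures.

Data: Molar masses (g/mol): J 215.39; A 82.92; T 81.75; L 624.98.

n(J) = 1040 / 215.39 = 4.828 mol
n(X) = 1.250 mol
n(A) = 84.90 / 82.92 = 1.024 mol
n(T) = 122.0 / 81.75 = 1.492 mol
n/ν for J = 4.828/4 = 1.207
n/ν for X = 1.250/1 = 1.250
n/ν for A = 1.024/1 = 1.024
n/ν for T = 1.492/2 = 0.7460
Smallest n/ν is T → limiting reagent.
n(L) = (2/2) × 1.492 = 1.492 mol
mass = 1.492 × 624.98 = 932.5 g

933 g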